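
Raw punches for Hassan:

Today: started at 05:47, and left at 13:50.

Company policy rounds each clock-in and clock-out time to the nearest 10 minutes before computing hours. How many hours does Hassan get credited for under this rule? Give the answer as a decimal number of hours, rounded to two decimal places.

Today: in 05:47→05:50, out 13:50→13:50; 8 h 0 min

8.00 hours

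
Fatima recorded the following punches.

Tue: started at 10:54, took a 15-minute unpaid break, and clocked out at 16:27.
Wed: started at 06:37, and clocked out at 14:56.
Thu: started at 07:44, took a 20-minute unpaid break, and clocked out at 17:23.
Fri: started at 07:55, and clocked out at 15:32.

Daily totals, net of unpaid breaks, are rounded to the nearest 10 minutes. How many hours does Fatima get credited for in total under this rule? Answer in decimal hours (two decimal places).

30.67 hours

Tue: 10:54–16:27 = 5 h 33 min − 15 min = 5 h 18 min → rounds to 5 h 20 min
Wed: 06:37–14:56 = 8 h 19 min → rounds to 8 h 20 min
Thu: 07:44–17:23 = 9 h 39 min − 20 min = 9 h 19 min → rounds to 9 h 20 min
Fri: 07:55–15:32 = 7 h 37 min → rounds to 7 h 40 min
Total credited: 30 h 40 min.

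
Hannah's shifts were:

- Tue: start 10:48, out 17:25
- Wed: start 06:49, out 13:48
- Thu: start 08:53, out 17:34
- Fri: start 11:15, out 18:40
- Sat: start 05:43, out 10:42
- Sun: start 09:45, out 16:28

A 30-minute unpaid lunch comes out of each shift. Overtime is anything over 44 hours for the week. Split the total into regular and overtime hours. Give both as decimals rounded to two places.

Regular 38.40 hours, overtime 0.00 hours

Tue: 10:48–17:25 = 6 h 37 min; less 30 min break → 6 h 7 min
Wed: 06:49–13:48 = 6 h 59 min; less 30 min break → 6 h 29 min
Thu: 08:53–17:34 = 8 h 41 min; less 30 min break → 8 h 11 min
Fri: 11:15–18:40 = 7 h 25 min; less 30 min break → 6 h 55 min
Sat: 05:43–10:42 = 4 h 59 min; less 30 min break → 4 h 29 min
Sun: 09:45–16:28 = 6 h 43 min; less 30 min break → 6 h 13 min
Total worked: 38 h 24 min = 38.40 h.
Threshold 44 h → overtime 0 h 0 min, regular 38 h 24 min.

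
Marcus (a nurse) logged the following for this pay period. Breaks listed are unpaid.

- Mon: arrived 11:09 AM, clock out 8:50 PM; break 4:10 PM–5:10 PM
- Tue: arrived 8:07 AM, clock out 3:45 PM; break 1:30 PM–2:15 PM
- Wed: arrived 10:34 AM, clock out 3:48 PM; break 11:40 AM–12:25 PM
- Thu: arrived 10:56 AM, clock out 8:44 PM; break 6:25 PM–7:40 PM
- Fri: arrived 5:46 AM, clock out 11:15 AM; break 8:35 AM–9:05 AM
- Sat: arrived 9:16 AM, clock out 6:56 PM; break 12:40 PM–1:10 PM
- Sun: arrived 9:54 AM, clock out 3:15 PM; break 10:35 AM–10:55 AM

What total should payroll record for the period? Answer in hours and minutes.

Mon: 11:09 AM–8:50 PM = 9 h 41 min; less 60 min break → 8 h 41 min
Tue: 8:07 AM–3:45 PM = 7 h 38 min; less 45 min break → 6 h 53 min
Wed: 10:34 AM–3:48 PM = 5 h 14 min; less 45 min break → 4 h 29 min
Thu: 10:56 AM–8:44 PM = 9 h 48 min; less 75 min break → 8 h 33 min
Fri: 5:46 AM–11:15 AM = 5 h 29 min; less 30 min break → 4 h 59 min
Sat: 9:16 AM–6:56 PM = 9 h 40 min; less 30 min break → 9 h 10 min
Sun: 9:54 AM–3:15 PM = 5 h 21 min; less 20 min break → 5 h 1 min
Total: 8 h 41 min + 6 h 53 min + 4 h 29 min + 8 h 33 min + 4 h 59 min + 9 h 10 min + 5 h 1 min = 47 h 46 min.

47 h 46 min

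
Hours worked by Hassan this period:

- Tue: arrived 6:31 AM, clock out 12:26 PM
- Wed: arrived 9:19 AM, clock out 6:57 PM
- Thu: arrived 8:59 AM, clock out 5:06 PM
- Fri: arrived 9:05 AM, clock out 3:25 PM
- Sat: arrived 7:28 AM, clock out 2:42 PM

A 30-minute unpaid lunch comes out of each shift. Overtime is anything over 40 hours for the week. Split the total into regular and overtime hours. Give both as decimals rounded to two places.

Tue: 6:31 AM–12:26 PM = 5 h 55 min; less 30 min break → 5 h 25 min
Wed: 9:19 AM–6:57 PM = 9 h 38 min; less 30 min break → 9 h 8 min
Thu: 8:59 AM–5:06 PM = 8 h 7 min; less 30 min break → 7 h 37 min
Fri: 9:05 AM–3:25 PM = 6 h 20 min; less 30 min break → 5 h 50 min
Sat: 7:28 AM–2:42 PM = 7 h 14 min; less 30 min break → 6 h 44 min
Total worked: 34 h 44 min = 34.73 h.
Threshold 40 h → overtime 0 h 0 min, regular 34 h 44 min.

Regular 34.73 hours, overtime 0.00 hours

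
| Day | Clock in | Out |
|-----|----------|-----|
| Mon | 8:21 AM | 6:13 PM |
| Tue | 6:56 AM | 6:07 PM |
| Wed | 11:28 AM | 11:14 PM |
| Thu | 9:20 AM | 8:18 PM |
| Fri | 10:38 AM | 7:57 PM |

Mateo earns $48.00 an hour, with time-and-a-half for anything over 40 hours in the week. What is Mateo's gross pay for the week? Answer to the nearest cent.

Mon: 8:21 AM–6:13 PM = 9 h 52 min
Tue: 6:56 AM–6:07 PM = 11 h 11 min
Wed: 11:28 AM–11:14 PM = 11 h 46 min
Thu: 9:20 AM–8:18 PM = 10 h 58 min
Fri: 10:38 AM–7:57 PM = 9 h 19 min
Total worked: 53 h 6 min = 3186 min.
Regular 40 h 0 min = 2400 min at $48.00/h; overtime 13 h 6 min = 786 min at $72.00/h.
Pay = (2400 × $48.00 + 786 × $72.00) ÷ 60 = $2863.20.

$2863.20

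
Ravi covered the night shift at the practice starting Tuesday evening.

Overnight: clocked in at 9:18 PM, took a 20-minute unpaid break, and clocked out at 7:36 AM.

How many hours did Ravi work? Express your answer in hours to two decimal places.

Overnight: 9:18 PM → midnight = 2 h 42 min; midnight → 7:36 AM = 7 h 36 min; span 10 h 18 min; less 20 min break → 9 h 58 min

9.97 hours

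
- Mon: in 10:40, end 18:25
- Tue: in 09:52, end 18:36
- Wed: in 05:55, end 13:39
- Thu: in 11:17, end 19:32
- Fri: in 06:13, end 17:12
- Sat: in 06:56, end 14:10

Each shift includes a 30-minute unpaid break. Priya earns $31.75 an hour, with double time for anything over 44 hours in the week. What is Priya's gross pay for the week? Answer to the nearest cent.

Mon: 10:40–18:25 = 7 h 45 min; less 30 min break → 7 h 15 min
Tue: 09:52–18:36 = 8 h 44 min; less 30 min break → 8 h 14 min
Wed: 05:55–13:39 = 7 h 44 min; less 30 min break → 7 h 14 min
Thu: 11:17–19:32 = 8 h 15 min; less 30 min break → 7 h 45 min
Fri: 06:13–17:12 = 10 h 59 min; less 30 min break → 10 h 29 min
Sat: 06:56–14:10 = 7 h 14 min; less 30 min break → 6 h 44 min
Total worked: 47 h 41 min = 2861 min.
Regular 44 h 0 min = 2640 min at $31.75/h; overtime 3 h 41 min = 221 min at $63.50/h.
Pay = (2640 × $31.75 + 221 × $63.50) ÷ 60 = $1630.89.

$1630.89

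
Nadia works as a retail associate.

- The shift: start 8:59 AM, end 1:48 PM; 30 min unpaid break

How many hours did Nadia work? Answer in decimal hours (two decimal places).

4.32 hours

The shift: 8:59 AM–1:48 PM = 4 h 49 min; less 30 min break → 4 h 19 min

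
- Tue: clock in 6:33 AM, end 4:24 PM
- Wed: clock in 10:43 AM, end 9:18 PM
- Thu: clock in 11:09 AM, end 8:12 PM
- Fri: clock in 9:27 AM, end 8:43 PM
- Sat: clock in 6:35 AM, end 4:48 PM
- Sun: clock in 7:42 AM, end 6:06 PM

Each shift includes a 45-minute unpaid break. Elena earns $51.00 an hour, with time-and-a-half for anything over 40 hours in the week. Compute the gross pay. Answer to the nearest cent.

Tue: 6:33 AM–4:24 PM = 9 h 51 min; less 45 min break → 9 h 6 min
Wed: 10:43 AM–9:18 PM = 10 h 35 min; less 45 min break → 9 h 50 min
Thu: 11:09 AM–8:12 PM = 9 h 3 min; less 45 min break → 8 h 18 min
Fri: 9:27 AM–8:43 PM = 11 h 16 min; less 45 min break → 10 h 31 min
Sat: 6:35 AM–4:48 PM = 10 h 13 min; less 45 min break → 9 h 28 min
Sun: 7:42 AM–6:06 PM = 10 h 24 min; less 45 min break → 9 h 39 min
Total worked: 56 h 52 min = 3412 min.
Regular 40 h 0 min = 2400 min at $51.00/h; overtime 16 h 52 min = 1012 min at $76.50/h.
Pay = (2400 × $51.00 + 1012 × $76.50) ÷ 60 = $3330.30.

$3330.30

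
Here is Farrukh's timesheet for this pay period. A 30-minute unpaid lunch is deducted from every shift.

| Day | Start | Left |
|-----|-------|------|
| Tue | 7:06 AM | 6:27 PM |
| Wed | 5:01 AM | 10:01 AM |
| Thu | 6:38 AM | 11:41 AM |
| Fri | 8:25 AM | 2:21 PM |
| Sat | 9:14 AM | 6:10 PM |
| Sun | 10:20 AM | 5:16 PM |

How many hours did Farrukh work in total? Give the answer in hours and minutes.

Tue: 7:06 AM–6:27 PM = 11 h 21 min; less 30 min break → 10 h 51 min
Wed: 5:01 AM–10:01 AM = 5 h 0 min; less 30 min break → 4 h 30 min
Thu: 6:38 AM–11:41 AM = 5 h 3 min; less 30 min break → 4 h 33 min
Fri: 8:25 AM–2:21 PM = 5 h 56 min; less 30 min break → 5 h 26 min
Sat: 9:14 AM–6:10 PM = 8 h 56 min; less 30 min break → 8 h 26 min
Sun: 10:20 AM–5:16 PM = 6 h 56 min; less 30 min break → 6 h 26 min
Total: 10 h 51 min + 4 h 30 min + 4 h 33 min + 5 h 26 min + 8 h 26 min + 6 h 26 min = 40 h 12 min.

40 h 12 min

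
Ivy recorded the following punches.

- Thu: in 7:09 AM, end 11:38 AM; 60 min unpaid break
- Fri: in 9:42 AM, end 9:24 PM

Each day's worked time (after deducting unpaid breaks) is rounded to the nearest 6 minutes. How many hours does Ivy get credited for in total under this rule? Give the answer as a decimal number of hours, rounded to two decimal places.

15.20 hours

Thu: 7:09 AM–11:38 AM = 4 h 29 min − 60 min = 3 h 29 min → rounds to 3 h 30 min
Fri: 9:42 AM–9:24 PM = 11 h 42 min → rounds to 11 h 42 min
Total credited: 15 h 12 min.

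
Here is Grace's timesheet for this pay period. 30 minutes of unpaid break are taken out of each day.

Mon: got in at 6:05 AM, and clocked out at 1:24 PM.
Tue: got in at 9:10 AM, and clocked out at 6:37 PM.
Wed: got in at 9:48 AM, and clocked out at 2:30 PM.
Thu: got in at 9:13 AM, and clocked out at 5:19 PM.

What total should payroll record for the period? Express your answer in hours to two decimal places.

Mon: 6:05 AM–1:24 PM = 7 h 19 min; less 30 min break → 6 h 49 min
Tue: 9:10 AM–6:37 PM = 9 h 27 min; less 30 min break → 8 h 57 min
Wed: 9:48 AM–2:30 PM = 4 h 42 min; less 30 min break → 4 h 12 min
Thu: 9:13 AM–5:19 PM = 8 h 6 min; less 30 min break → 7 h 36 min
Total: 6 h 49 min + 8 h 57 min + 4 h 12 min + 7 h 36 min = 27 h 34 min.

27.57 hours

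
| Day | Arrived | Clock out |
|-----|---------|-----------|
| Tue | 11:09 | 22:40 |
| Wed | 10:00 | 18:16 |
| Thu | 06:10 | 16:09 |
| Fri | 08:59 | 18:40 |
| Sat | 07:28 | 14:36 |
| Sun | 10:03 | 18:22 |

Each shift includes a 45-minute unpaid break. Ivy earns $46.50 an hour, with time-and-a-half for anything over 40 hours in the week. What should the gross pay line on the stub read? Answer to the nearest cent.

$2585.40

Tue: 11:09–22:40 = 11 h 31 min; less 45 min break → 10 h 46 min
Wed: 10:00–18:16 = 8 h 16 min; less 45 min break → 7 h 31 min
Thu: 06:10–16:09 = 9 h 59 min; less 45 min break → 9 h 14 min
Fri: 08:59–18:40 = 9 h 41 min; less 45 min break → 8 h 56 min
Sat: 07:28–14:36 = 7 h 8 min; less 45 min break → 6 h 23 min
Sun: 10:03–18:22 = 8 h 19 min; less 45 min break → 7 h 34 min
Total worked: 50 h 24 min = 3024 min.
Regular 40 h 0 min = 2400 min at $46.50/h; overtime 10 h 24 min = 624 min at $69.75/h.
Pay = (2400 × $46.50 + 624 × $69.75) ÷ 60 = $2585.40.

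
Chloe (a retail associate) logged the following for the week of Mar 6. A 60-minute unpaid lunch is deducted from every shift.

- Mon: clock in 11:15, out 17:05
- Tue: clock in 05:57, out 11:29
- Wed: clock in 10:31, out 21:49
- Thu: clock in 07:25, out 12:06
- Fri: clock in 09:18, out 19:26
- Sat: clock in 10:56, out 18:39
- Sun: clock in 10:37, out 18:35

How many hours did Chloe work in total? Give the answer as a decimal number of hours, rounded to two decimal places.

46.17 hours

Mon: 11:15–17:05 = 5 h 50 min; less 60 min break → 4 h 50 min
Tue: 05:57–11:29 = 5 h 32 min; less 60 min break → 4 h 32 min
Wed: 10:31–21:49 = 11 h 18 min; less 60 min break → 10 h 18 min
Thu: 07:25–12:06 = 4 h 41 min; less 60 min break → 3 h 41 min
Fri: 09:18–19:26 = 10 h 8 min; less 60 min break → 9 h 8 min
Sat: 10:56–18:39 = 7 h 43 min; less 60 min break → 6 h 43 min
Sun: 10:37–18:35 = 7 h 58 min; less 60 min break → 6 h 58 min
Total: 4 h 50 min + 4 h 32 min + 10 h 18 min + 3 h 41 min + 9 h 8 min + 6 h 43 min + 6 h 58 min = 46 h 10 min.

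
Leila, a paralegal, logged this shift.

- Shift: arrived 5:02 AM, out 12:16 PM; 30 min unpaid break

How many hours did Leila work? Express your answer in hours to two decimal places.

6.73 hours

Shift: 5:02 AM–12:16 PM = 7 h 14 min; less 30 min break → 6 h 44 min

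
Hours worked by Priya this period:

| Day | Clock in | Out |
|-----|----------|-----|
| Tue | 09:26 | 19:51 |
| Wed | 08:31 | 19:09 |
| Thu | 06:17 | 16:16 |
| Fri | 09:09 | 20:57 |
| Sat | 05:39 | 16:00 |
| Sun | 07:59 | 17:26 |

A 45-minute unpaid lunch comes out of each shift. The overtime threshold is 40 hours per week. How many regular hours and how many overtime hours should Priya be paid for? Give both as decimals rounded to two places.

Tue: 09:26–19:51 = 10 h 25 min; less 45 min break → 9 h 40 min
Wed: 08:31–19:09 = 10 h 38 min; less 45 min break → 9 h 53 min
Thu: 06:17–16:16 = 9 h 59 min; less 45 min break → 9 h 14 min
Fri: 09:09–20:57 = 11 h 48 min; less 45 min break → 11 h 3 min
Sat: 05:39–16:00 = 10 h 21 min; less 45 min break → 9 h 36 min
Sun: 07:59–17:26 = 9 h 27 min; less 45 min break → 8 h 42 min
Total worked: 58 h 8 min = 58.13 h.
Threshold 40 h → overtime 18 h 8 min, regular 40 h 0 min.

Regular 40.00 hours, overtime 18.13 hours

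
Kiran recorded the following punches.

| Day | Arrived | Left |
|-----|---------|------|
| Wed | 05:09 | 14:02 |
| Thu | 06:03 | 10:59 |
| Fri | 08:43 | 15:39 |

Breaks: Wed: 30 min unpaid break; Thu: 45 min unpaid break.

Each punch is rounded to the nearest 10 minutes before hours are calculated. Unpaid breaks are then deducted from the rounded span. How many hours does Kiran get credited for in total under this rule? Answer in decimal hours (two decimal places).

Wed: in 05:09→05:10, out 14:02→14:00; 8 h 50 min − 30 min = 8 h 20 min
Thu: in 06:03→06:00, out 10:59→11:00; 5 h 0 min − 45 min = 4 h 15 min
Fri: in 08:43→08:40, out 15:39→15:40; 7 h 0 min
Total credited: 19 h 35 min.

19.58 hours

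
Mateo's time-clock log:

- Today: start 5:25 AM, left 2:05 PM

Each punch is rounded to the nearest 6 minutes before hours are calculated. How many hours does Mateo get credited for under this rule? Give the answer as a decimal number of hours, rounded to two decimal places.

Today: in 5:25 AM→5:24 AM, out 2:05 PM→2:06 PM; 8 h 42 min

8.70 hours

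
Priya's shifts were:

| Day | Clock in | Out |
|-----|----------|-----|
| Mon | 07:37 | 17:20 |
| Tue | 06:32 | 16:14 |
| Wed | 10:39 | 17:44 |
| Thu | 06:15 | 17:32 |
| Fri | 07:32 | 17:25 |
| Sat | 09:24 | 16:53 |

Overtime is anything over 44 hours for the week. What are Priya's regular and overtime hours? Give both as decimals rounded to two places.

Regular 44.00 hours, overtime 11.15 hours

Mon: 07:37–17:20 = 9 h 43 min
Tue: 06:32–16:14 = 9 h 42 min
Wed: 10:39–17:44 = 7 h 5 min
Thu: 06:15–17:32 = 11 h 17 min
Fri: 07:32–17:25 = 9 h 53 min
Sat: 09:24–16:53 = 7 h 29 min
Total worked: 55 h 9 min = 55.15 h.
Threshold 44 h → overtime 11 h 9 min, regular 44 h 0 min.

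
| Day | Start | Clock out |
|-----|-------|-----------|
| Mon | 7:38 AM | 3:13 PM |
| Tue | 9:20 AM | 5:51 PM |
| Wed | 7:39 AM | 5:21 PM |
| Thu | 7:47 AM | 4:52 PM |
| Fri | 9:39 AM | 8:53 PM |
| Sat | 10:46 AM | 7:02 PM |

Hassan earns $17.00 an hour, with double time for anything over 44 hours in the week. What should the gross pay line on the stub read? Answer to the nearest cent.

Mon: 7:38 AM–3:13 PM = 7 h 35 min
Tue: 9:20 AM–5:51 PM = 8 h 31 min
Wed: 7:39 AM–5:21 PM = 9 h 42 min
Thu: 7:47 AM–4:52 PM = 9 h 5 min
Fri: 9:39 AM–8:53 PM = 11 h 14 min
Sat: 10:46 AM–7:02 PM = 8 h 16 min
Total worked: 54 h 23 min = 3263 min.
Regular 44 h 0 min = 2640 min at $17.00/h; overtime 10 h 23 min = 623 min at $34.00/h.
Pay = (2640 × $17.00 + 623 × $34.00) ÷ 60 = $1101.03.

$1101.03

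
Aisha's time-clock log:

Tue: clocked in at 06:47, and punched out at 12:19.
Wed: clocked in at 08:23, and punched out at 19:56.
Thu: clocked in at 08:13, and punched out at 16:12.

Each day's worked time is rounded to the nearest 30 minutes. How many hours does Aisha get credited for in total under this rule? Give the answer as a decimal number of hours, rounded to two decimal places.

Tue: 06:47–12:19 = 5 h 32 min → rounds to 5 h 30 min
Wed: 08:23–19:56 = 11 h 33 min → rounds to 11 h 30 min
Thu: 08:13–16:12 = 7 h 59 min → rounds to 8 h 0 min
Total credited: 25 h 0 min.

25.00 hours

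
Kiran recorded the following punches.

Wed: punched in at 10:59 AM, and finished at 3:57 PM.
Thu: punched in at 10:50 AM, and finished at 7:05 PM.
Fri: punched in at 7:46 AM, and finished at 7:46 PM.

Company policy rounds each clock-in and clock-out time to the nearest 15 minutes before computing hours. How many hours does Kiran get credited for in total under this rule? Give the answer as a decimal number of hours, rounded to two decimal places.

25.25 hours

Wed: in 10:59 AM→11:00 AM, out 3:57 PM→4:00 PM; 5 h 0 min
Thu: in 10:50 AM→10:45 AM, out 7:05 PM→7:00 PM; 8 h 15 min
Fri: in 7:46 AM→7:45 AM, out 7:46 PM→7:45 PM; 12 h 0 min
Total credited: 25 h 15 min.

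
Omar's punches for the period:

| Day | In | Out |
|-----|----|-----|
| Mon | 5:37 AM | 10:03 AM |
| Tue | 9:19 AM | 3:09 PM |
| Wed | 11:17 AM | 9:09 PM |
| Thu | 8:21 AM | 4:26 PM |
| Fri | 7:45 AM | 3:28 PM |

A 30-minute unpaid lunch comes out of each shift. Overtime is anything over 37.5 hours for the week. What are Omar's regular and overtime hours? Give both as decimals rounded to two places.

Regular 33.43 hours, overtime 0.00 hours

Mon: 5:37 AM–10:03 AM = 4 h 26 min; less 30 min break → 3 h 56 min
Tue: 9:19 AM–3:09 PM = 5 h 50 min; less 30 min break → 5 h 20 min
Wed: 11:17 AM–9:09 PM = 9 h 52 min; less 30 min break → 9 h 22 min
Thu: 8:21 AM–4:26 PM = 8 h 5 min; less 30 min break → 7 h 35 min
Fri: 7:45 AM–3:28 PM = 7 h 43 min; less 30 min break → 7 h 13 min
Total worked: 33 h 26 min = 33.43 h.
Threshold 37.5 h → overtime 0 h 0 min, regular 33 h 26 min.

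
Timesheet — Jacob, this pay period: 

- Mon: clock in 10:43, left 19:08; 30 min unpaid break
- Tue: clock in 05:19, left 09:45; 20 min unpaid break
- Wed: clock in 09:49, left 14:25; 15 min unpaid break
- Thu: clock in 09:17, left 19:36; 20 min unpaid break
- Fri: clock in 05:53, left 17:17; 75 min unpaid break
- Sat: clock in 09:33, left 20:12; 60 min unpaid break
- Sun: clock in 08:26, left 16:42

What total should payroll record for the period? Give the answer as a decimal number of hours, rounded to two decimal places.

54.42 hours

Mon: 10:43–19:08 = 8 h 25 min; less 30 min break → 7 h 55 min
Tue: 05:19–09:45 = 4 h 26 min; less 20 min break → 4 h 6 min
Wed: 09:49–14:25 = 4 h 36 min; less 15 min break → 4 h 21 min
Thu: 09:17–19:36 = 10 h 19 min; less 20 min break → 9 h 59 min
Fri: 05:53–17:17 = 11 h 24 min; less 75 min break → 10 h 9 min
Sat: 09:33–20:12 = 10 h 39 min; less 60 min break → 9 h 39 min
Sun: 08:26–16:42 = 8 h 16 min
Total: 7 h 55 min + 4 h 6 min + 4 h 21 min + 9 h 59 min + 10 h 9 min + 9 h 39 min + 8 h 16 min = 54 h 25 min.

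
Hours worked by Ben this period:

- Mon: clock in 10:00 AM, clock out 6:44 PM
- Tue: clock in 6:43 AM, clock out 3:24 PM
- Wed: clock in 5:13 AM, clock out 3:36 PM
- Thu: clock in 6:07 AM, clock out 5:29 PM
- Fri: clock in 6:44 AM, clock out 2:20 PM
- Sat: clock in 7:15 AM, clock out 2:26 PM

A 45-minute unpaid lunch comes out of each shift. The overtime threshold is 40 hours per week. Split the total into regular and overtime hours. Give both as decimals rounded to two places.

Regular 40.00 hours, overtime 9.45 hours

Mon: 10:00 AM–6:44 PM = 8 h 44 min; less 45 min break → 7 h 59 min
Tue: 6:43 AM–3:24 PM = 8 h 41 min; less 45 min break → 7 h 56 min
Wed: 5:13 AM–3:36 PM = 10 h 23 min; less 45 min break → 9 h 38 min
Thu: 6:07 AM–5:29 PM = 11 h 22 min; less 45 min break → 10 h 37 min
Fri: 6:44 AM–2:20 PM = 7 h 36 min; less 45 min break → 6 h 51 min
Sat: 7:15 AM–2:26 PM = 7 h 11 min; less 45 min break → 6 h 26 min
Total worked: 49 h 27 min = 49.45 h.
Threshold 40 h → overtime 9 h 27 min, regular 40 h 0 min.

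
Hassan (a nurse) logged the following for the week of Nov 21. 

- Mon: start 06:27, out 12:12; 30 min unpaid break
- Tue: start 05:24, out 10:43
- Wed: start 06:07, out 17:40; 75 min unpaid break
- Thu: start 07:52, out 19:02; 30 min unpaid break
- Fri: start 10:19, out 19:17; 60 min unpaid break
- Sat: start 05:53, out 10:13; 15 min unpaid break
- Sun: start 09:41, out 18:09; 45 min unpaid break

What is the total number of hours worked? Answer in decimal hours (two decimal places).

51.30 hours

Mon: 06:27–12:12 = 5 h 45 min; less 30 min break → 5 h 15 min
Tue: 05:24–10:43 = 5 h 19 min
Wed: 06:07–17:40 = 11 h 33 min; less 75 min break → 10 h 18 min
Thu: 07:52–19:02 = 11 h 10 min; less 30 min break → 10 h 40 min
Fri: 10:19–19:17 = 8 h 58 min; less 60 min break → 7 h 58 min
Sat: 05:53–10:13 = 4 h 20 min; less 15 min break → 4 h 5 min
Sun: 09:41–18:09 = 8 h 28 min; less 45 min break → 7 h 43 min
Total: 5 h 15 min + 5 h 19 min + 10 h 18 min + 10 h 40 min + 7 h 58 min + 4 h 5 min + 7 h 43 min = 51 h 18 min.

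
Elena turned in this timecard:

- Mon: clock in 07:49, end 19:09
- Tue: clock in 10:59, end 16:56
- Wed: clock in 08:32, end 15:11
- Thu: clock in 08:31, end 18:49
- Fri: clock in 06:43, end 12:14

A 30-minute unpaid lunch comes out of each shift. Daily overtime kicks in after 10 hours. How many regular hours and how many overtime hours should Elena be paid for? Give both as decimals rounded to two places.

Mon: 07:49–19:09 = 11 h 20 min; less 30 min break → 10 h 50 min
Tue: 10:59–16:56 = 5 h 57 min; less 30 min break → 5 h 27 min
Wed: 08:32–15:11 = 6 h 39 min; less 30 min break → 6 h 9 min
Thu: 08:31–18:49 = 10 h 18 min; less 30 min break → 9 h 48 min
Fri: 06:43–12:14 = 5 h 31 min; less 30 min break → 5 h 1 min
Mon reg 10 h 0 min / OT 0 h 50 min; Tue reg 5 h 27 min / OT 0 h 0 min; Wed reg 6 h 9 min / OT 0 h 0 min; Thu reg 9 h 48 min / OT 0 h 0 min; Fri reg 5 h 1 min / OT 0 h 0 min.
Totals: regular 36 h 25 min, overtime 0 h 50 min.

Regular 36.42 hours, overtime 0.83 hours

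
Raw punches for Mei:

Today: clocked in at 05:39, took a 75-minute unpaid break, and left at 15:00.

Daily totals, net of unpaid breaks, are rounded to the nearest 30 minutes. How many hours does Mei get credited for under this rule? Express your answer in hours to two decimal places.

8.00 hours

Today: 05:39–15:00 = 9 h 21 min − 75 min = 8 h 6 min → rounds to 8 h 0 min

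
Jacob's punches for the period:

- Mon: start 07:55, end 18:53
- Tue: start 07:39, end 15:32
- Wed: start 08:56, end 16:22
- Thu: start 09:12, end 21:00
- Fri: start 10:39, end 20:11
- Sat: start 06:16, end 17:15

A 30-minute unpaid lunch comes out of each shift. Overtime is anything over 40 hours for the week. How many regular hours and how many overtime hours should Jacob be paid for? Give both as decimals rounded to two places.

Regular 40.00 hours, overtime 15.60 hours

Mon: 07:55–18:53 = 10 h 58 min; less 30 min break → 10 h 28 min
Tue: 07:39–15:32 = 7 h 53 min; less 30 min break → 7 h 23 min
Wed: 08:56–16:22 = 7 h 26 min; less 30 min break → 6 h 56 min
Thu: 09:12–21:00 = 11 h 48 min; less 30 min break → 11 h 18 min
Fri: 10:39–20:11 = 9 h 32 min; less 30 min break → 9 h 2 min
Sat: 06:16–17:15 = 10 h 59 min; less 30 min break → 10 h 29 min
Total worked: 55 h 36 min = 55.60 h.
Threshold 40 h → overtime 15 h 36 min, regular 40 h 0 min.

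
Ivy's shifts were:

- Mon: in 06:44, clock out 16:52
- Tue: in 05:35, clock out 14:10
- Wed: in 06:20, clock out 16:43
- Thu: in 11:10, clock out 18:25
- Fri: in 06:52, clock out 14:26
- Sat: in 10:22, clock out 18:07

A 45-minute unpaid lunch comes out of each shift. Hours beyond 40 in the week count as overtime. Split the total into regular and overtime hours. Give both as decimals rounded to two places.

Mon: 06:44–16:52 = 10 h 8 min; less 45 min break → 9 h 23 min
Tue: 05:35–14:10 = 8 h 35 min; less 45 min break → 7 h 50 min
Wed: 06:20–16:43 = 10 h 23 min; less 45 min break → 9 h 38 min
Thu: 11:10–18:25 = 7 h 15 min; less 45 min break → 6 h 30 min
Fri: 06:52–14:26 = 7 h 34 min; less 45 min break → 6 h 49 min
Sat: 10:22–18:07 = 7 h 45 min; less 45 min break → 7 h 0 min
Total worked: 47 h 10 min = 47.17 h.
Threshold 40 h → overtime 7 h 10 min, regular 40 h 0 min.

Regular 40.00 hours, overtime 7.17 hours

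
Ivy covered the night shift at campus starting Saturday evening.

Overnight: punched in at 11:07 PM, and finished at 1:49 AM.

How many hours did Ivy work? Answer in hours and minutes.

Overnight: 11:07 PM → midnight = 0 h 53 min; midnight → 1:49 AM = 1 h 49 min; span 2 h 42 min

2 h 42 min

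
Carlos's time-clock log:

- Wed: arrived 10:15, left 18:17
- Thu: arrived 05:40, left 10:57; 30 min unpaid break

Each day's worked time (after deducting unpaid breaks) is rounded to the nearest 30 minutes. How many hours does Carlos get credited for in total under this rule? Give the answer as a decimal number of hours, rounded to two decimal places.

Wed: 10:15–18:17 = 8 h 2 min → rounds to 8 h 0 min
Thu: 05:40–10:57 = 5 h 17 min − 30 min = 4 h 47 min → rounds to 5 h 0 min
Total credited: 13 h 0 min.

13.00 hours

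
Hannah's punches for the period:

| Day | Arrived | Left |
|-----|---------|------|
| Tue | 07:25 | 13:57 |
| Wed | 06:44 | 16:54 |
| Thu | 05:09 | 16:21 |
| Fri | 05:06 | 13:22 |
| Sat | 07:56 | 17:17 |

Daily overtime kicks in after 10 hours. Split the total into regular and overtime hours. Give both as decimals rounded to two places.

Tue: 07:25–13:57 = 6 h 32 min
Wed: 06:44–16:54 = 10 h 10 min
Thu: 05:09–16:21 = 11 h 12 min
Fri: 05:06–13:22 = 8 h 16 min
Sat: 07:56–17:17 = 9 h 21 min
Tue reg 6 h 32 min / OT 0 h 0 min; Wed reg 10 h 0 min / OT 0 h 10 min; Thu reg 10 h 0 min / OT 1 h 12 min; Fri reg 8 h 16 min / OT 0 h 0 min; Sat reg 9 h 21 min / OT 0 h 0 min.
Totals: regular 44 h 9 min, overtime 1 h 22 min.

Regular 44.15 hours, overtime 1.37 hours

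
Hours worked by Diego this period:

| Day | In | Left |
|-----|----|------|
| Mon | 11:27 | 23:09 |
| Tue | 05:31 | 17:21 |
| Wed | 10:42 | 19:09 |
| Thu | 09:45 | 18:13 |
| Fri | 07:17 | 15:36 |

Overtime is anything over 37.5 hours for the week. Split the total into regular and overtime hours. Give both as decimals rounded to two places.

Mon: 11:27–23:09 = 11 h 42 min
Tue: 05:31–17:21 = 11 h 50 min
Wed: 10:42–19:09 = 8 h 27 min
Thu: 09:45–18:13 = 8 h 28 min
Fri: 07:17–15:36 = 8 h 19 min
Total worked: 48 h 46 min = 48.77 h.
Threshold 37.5 h → overtime 11 h 16 min, regular 37 h 30 min.

Regular 37.50 hours, overtime 11.27 hours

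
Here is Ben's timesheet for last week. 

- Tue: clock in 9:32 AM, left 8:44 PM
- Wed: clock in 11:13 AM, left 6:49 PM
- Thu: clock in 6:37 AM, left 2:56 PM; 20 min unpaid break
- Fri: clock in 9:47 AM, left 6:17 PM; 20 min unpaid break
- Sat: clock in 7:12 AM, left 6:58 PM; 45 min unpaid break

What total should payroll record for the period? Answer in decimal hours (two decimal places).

Tue: 9:32 AM–8:44 PM = 11 h 12 min
Wed: 11:13 AM–6:49 PM = 7 h 36 min
Thu: 6:37 AM–2:56 PM = 8 h 19 min; less 20 min break → 7 h 59 min
Fri: 9:47 AM–6:17 PM = 8 h 30 min; less 20 min break → 8 h 10 min
Sat: 7:12 AM–6:58 PM = 11 h 46 min; less 45 min break → 11 h 1 min
Total: 11 h 12 min + 7 h 36 min + 7 h 59 min + 8 h 10 min + 11 h 1 min = 45 h 58 min.

45.97 hours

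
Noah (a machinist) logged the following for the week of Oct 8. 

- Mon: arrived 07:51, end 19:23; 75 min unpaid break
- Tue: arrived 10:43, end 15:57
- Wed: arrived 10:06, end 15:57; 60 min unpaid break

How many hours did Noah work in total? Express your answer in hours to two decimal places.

20.37 hours

Mon: 07:51–19:23 = 11 h 32 min; less 75 min break → 10 h 17 min
Tue: 10:43–15:57 = 5 h 14 min
Wed: 10:06–15:57 = 5 h 51 min; less 60 min break → 4 h 51 min
Total: 10 h 17 min + 5 h 14 min + 4 h 51 min = 20 h 22 min.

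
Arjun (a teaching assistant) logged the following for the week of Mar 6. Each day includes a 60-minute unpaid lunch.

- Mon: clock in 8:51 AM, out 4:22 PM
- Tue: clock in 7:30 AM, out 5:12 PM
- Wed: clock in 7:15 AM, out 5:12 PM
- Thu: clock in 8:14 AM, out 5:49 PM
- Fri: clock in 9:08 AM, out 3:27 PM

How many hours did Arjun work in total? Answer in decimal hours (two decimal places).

Mon: 8:51 AM–4:22 PM = 7 h 31 min; less 60 min break → 6 h 31 min
Tue: 7:30 AM–5:12 PM = 9 h 42 min; less 60 min break → 8 h 42 min
Wed: 7:15 AM–5:12 PM = 9 h 57 min; less 60 min break → 8 h 57 min
Thu: 8:14 AM–5:49 PM = 9 h 35 min; less 60 min break → 8 h 35 min
Fri: 9:08 AM–3:27 PM = 6 h 19 min; less 60 min break → 5 h 19 min
Total: 6 h 31 min + 8 h 42 min + 8 h 57 min + 8 h 35 min + 5 h 19 min = 38 h 4 min.

38.07 hours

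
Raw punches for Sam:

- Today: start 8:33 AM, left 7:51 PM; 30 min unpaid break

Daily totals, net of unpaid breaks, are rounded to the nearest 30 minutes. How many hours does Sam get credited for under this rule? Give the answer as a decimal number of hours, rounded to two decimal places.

Today: 8:33 AM–7:51 PM = 11 h 18 min − 30 min = 10 h 48 min → rounds to 11 h 0 min

11.00 hours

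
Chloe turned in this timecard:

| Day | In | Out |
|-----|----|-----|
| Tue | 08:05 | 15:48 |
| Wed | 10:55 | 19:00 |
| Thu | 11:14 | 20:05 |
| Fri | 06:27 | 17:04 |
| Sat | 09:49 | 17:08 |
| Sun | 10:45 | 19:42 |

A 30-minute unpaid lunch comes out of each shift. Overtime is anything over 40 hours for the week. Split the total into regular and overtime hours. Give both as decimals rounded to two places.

Tue: 08:05–15:48 = 7 h 43 min; less 30 min break → 7 h 13 min
Wed: 10:55–19:00 = 8 h 5 min; less 30 min break → 7 h 35 min
Thu: 11:14–20:05 = 8 h 51 min; less 30 min break → 8 h 21 min
Fri: 06:27–17:04 = 10 h 37 min; less 30 min break → 10 h 7 min
Sat: 09:49–17:08 = 7 h 19 min; less 30 min break → 6 h 49 min
Sun: 10:45–19:42 = 8 h 57 min; less 30 min break → 8 h 27 min
Total worked: 48 h 32 min = 48.53 h.
Threshold 40 h → overtime 8 h 32 min, regular 40 h 0 min.

Regular 40.00 hours, overtime 8.53 hours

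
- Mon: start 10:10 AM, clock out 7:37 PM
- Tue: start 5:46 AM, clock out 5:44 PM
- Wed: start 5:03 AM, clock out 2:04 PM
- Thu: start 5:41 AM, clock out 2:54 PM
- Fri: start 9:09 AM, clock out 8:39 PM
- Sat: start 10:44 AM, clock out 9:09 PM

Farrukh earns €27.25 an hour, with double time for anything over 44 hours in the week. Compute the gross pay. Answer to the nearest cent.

Mon: 10:10 AM–7:37 PM = 9 h 27 min
Tue: 5:46 AM–5:44 PM = 11 h 58 min
Wed: 5:03 AM–2:04 PM = 9 h 1 min
Thu: 5:41 AM–2:54 PM = 9 h 13 min
Fri: 9:09 AM–8:39 PM = 11 h 30 min
Sat: 10:44 AM–9:09 PM = 10 h 25 min
Total worked: 61 h 34 min = 3694 min.
Regular 44 h 0 min = 2640 min at €27.25/h; overtime 17 h 34 min = 1054 min at €54.50/h.
Pay = (2640 × €27.25 + 1054 × €54.50) ÷ 60 = €2156.38.

€2156.38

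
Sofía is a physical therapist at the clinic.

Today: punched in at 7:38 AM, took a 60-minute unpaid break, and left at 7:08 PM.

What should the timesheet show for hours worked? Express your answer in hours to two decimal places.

Today: 7:38 AM–7:08 PM = 11 h 30 min; less 60 min break → 10 h 30 min

10.50 hours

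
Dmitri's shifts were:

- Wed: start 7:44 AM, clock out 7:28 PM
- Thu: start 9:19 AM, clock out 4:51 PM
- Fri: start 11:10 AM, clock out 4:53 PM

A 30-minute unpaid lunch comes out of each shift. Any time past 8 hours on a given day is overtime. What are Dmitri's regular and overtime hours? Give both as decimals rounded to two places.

Regular 20.25 hours, overtime 3.23 hours

Wed: 7:44 AM–7:28 PM = 11 h 44 min; less 30 min break → 11 h 14 min
Thu: 9:19 AM–4:51 PM = 7 h 32 min; less 30 min break → 7 h 2 min
Fri: 11:10 AM–4:53 PM = 5 h 43 min; less 30 min break → 5 h 13 min
Wed reg 8 h 0 min / OT 3 h 14 min; Thu reg 7 h 2 min / OT 0 h 0 min; Fri reg 5 h 13 min / OT 0 h 0 min.
Totals: regular 20 h 15 min, overtime 3 h 14 min.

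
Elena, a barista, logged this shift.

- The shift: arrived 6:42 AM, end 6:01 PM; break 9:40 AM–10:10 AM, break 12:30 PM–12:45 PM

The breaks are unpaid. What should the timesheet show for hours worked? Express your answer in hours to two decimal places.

The shift: 6:42 AM–6:01 PM = 11 h 19 min; less 45 min break → 10 h 34 min

10.57 hours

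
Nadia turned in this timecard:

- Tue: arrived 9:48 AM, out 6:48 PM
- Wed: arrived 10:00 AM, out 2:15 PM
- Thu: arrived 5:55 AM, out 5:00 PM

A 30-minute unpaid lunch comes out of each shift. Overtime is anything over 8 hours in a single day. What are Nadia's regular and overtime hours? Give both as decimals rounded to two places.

Regular 19.75 hours, overtime 3.08 hours

Tue: 9:48 AM–6:48 PM = 9 h 0 min; less 30 min break → 8 h 30 min
Wed: 10:00 AM–2:15 PM = 4 h 15 min; less 30 min break → 3 h 45 min
Thu: 5:55 AM–5:00 PM = 11 h 5 min; less 30 min break → 10 h 35 min
Tue reg 8 h 0 min / OT 0 h 30 min; Wed reg 3 h 45 min / OT 0 h 0 min; Thu reg 8 h 0 min / OT 2 h 35 min.
Totals: regular 19 h 45 min, overtime 3 h 5 min.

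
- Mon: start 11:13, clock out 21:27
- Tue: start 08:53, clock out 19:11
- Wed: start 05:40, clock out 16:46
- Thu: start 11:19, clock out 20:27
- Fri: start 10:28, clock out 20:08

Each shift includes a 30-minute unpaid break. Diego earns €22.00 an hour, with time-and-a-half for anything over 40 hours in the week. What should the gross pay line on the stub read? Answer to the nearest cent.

Mon: 11:13–21:27 = 10 h 14 min; less 30 min break → 9 h 44 min
Tue: 08:53–19:11 = 10 h 18 min; less 30 min break → 9 h 48 min
Wed: 05:40–16:46 = 11 h 6 min; less 30 min break → 10 h 36 min
Thu: 11:19–20:27 = 9 h 8 min; less 30 min break → 8 h 38 min
Fri: 10:28–20:08 = 9 h 40 min; less 30 min break → 9 h 10 min
Total worked: 47 h 56 min = 2876 min.
Regular 40 h 0 min = 2400 min at €22.00/h; overtime 7 h 56 min = 476 min at €33.00/h.
Pay = (2400 × €22.00 + 476 × €33.00) ÷ 60 = €1141.80.

€1141.80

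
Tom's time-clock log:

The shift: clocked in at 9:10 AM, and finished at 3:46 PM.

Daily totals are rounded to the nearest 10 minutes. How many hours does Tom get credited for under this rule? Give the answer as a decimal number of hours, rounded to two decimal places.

The shift: 9:10 AM–3:46 PM = 6 h 36 min → rounds to 6 h 40 min

6.67 hours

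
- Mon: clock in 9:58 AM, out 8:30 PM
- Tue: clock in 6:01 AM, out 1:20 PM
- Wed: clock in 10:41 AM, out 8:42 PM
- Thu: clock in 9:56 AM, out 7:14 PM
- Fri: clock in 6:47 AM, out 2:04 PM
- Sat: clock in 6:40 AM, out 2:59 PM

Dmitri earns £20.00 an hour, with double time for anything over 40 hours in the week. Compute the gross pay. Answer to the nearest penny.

Mon: 9:58 AM–8:30 PM = 10 h 32 min
Tue: 6:01 AM–1:20 PM = 7 h 19 min
Wed: 10:41 AM–8:42 PM = 10 h 1 min
Thu: 9:56 AM–7:14 PM = 9 h 18 min
Fri: 6:47 AM–2:04 PM = 7 h 17 min
Sat: 6:40 AM–2:59 PM = 8 h 19 min
Total worked: 52 h 46 min = 3166 min.
Regular 40 h 0 min = 2400 min at £20.00/h; overtime 12 h 46 min = 766 min at £40.00/h.
Pay = (2400 × £20.00 + 766 × £40.00) ÷ 60 = £1310.67.

£1310.67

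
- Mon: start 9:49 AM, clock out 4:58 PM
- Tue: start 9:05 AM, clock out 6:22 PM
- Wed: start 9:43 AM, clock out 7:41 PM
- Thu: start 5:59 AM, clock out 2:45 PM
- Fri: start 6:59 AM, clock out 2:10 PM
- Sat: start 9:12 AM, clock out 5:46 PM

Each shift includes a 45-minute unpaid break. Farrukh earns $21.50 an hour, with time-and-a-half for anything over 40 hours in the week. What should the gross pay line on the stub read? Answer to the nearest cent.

$1066.94

Mon: 9:49 AM–4:58 PM = 7 h 9 min; less 45 min break → 6 h 24 min
Tue: 9:05 AM–6:22 PM = 9 h 17 min; less 45 min break → 8 h 32 min
Wed: 9:43 AM–7:41 PM = 9 h 58 min; less 45 min break → 9 h 13 min
Thu: 5:59 AM–2:45 PM = 8 h 46 min; less 45 min break → 8 h 1 min
Fri: 6:59 AM–2:10 PM = 7 h 11 min; less 45 min break → 6 h 26 min
Sat: 9:12 AM–5:46 PM = 8 h 34 min; less 45 min break → 7 h 49 min
Total worked: 46 h 25 min = 2785 min.
Regular 40 h 0 min = 2400 min at $21.50/h; overtime 6 h 25 min = 385 min at $32.25/h.
Pay = (2400 × $21.50 + 385 × $32.25) ÷ 60 = $1066.94.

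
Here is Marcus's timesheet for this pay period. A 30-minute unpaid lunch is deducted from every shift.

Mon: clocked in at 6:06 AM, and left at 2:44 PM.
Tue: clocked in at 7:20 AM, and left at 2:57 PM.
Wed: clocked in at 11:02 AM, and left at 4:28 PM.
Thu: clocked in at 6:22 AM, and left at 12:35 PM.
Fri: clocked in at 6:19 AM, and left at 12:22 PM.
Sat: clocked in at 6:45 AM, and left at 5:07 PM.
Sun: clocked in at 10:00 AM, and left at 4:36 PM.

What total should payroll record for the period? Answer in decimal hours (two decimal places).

47.42 hours

Mon: 6:06 AM–2:44 PM = 8 h 38 min; less 30 min break → 8 h 8 min
Tue: 7:20 AM–2:57 PM = 7 h 37 min; less 30 min break → 7 h 7 min
Wed: 11:02 AM–4:28 PM = 5 h 26 min; less 30 min break → 4 h 56 min
Thu: 6:22 AM–12:35 PM = 6 h 13 min; less 30 min break → 5 h 43 min
Fri: 6:19 AM–12:22 PM = 6 h 3 min; less 30 min break → 5 h 33 min
Sat: 6:45 AM–5:07 PM = 10 h 22 min; less 30 min break → 9 h 52 min
Sun: 10:00 AM–4:36 PM = 6 h 36 min; less 30 min break → 6 h 6 min
Total: 8 h 8 min + 7 h 7 min + 4 h 56 min + 5 h 43 min + 5 h 33 min + 9 h 52 min + 6 h 6 min = 47 h 25 min.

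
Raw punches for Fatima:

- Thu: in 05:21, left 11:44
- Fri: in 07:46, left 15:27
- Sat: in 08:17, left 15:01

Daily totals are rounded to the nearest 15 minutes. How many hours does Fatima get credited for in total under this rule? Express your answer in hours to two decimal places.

21.00 hours

Thu: 05:21–11:44 = 6 h 23 min → rounds to 6 h 30 min
Fri: 07:46–15:27 = 7 h 41 min → rounds to 7 h 45 min
Sat: 08:17–15:01 = 6 h 44 min → rounds to 6 h 45 min
Total credited: 21 h 0 min.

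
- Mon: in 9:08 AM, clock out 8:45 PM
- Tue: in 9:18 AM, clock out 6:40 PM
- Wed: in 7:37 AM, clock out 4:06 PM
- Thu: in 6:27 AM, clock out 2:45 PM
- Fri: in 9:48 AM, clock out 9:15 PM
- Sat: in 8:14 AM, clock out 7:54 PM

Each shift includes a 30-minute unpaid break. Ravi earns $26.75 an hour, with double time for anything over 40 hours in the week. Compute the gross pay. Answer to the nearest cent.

Mon: 9:08 AM–8:45 PM = 11 h 37 min; less 30 min break → 11 h 7 min
Tue: 9:18 AM–6:40 PM = 9 h 22 min; less 30 min break → 8 h 52 min
Wed: 7:37 AM–4:06 PM = 8 h 29 min; less 30 min break → 7 h 59 min
Thu: 6:27 AM–2:45 PM = 8 h 18 min; less 30 min break → 7 h 48 min
Fri: 9:48 AM–9:15 PM = 11 h 27 min; less 30 min break → 10 h 57 min
Sat: 8:14 AM–7:54 PM = 11 h 40 min; less 30 min break → 11 h 10 min
Total worked: 57 h 53 min = 3473 min.
Regular 40 h 0 min = 2400 min at $26.75/h; overtime 17 h 53 min = 1073 min at $53.50/h.
Pay = (2400 × $26.75 + 1073 × $53.50) ÷ 60 = $2026.76.

$2026.76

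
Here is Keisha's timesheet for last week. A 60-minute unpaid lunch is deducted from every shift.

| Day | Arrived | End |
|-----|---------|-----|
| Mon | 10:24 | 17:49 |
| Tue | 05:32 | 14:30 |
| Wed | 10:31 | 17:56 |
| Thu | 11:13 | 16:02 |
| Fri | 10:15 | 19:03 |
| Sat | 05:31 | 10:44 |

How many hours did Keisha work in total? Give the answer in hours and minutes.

Mon: 10:24–17:49 = 7 h 25 min; less 60 min break → 6 h 25 min
Tue: 05:32–14:30 = 8 h 58 min; less 60 min break → 7 h 58 min
Wed: 10:31–17:56 = 7 h 25 min; less 60 min break → 6 h 25 min
Thu: 11:13–16:02 = 4 h 49 min; less 60 min break → 3 h 49 min
Fri: 10:15–19:03 = 8 h 48 min; less 60 min break → 7 h 48 min
Sat: 05:31–10:44 = 5 h 13 min; less 60 min break → 4 h 13 min
Total: 6 h 25 min + 7 h 58 min + 6 h 25 min + 3 h 49 min + 7 h 48 min + 4 h 13 min = 36 h 38 min.

36 h 38 min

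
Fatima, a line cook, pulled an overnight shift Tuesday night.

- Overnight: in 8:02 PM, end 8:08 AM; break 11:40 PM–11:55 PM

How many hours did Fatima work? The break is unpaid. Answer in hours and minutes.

Overnight: 8:02 PM → midnight = 3 h 58 min; midnight → 8:08 AM = 8 h 8 min; span 12 h 6 min; less 15 min break → 11 h 51 min

11 h 51 min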